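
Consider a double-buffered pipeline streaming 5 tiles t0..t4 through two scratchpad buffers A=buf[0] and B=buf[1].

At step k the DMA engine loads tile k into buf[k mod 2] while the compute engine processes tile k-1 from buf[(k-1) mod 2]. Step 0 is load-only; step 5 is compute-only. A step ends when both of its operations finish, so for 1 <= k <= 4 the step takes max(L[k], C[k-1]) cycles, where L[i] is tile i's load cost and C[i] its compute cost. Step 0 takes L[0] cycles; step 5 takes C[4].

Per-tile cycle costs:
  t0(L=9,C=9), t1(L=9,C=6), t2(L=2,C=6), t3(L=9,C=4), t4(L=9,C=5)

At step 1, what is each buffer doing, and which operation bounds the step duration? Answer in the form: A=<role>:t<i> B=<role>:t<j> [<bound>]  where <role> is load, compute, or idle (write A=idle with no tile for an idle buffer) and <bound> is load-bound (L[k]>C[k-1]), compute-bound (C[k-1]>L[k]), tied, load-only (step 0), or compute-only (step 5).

step 1: A=compute:t0 B=load:t1 [tied]

[0] DMA t0→A (9c) ∥ CU idle ⇒ 9c, clock 9
[1] DMA t1→B (9c) ∥ CU A:t0 (9c) ⇒ 9c, clock 18
[2] DMA t2→A (2c) ∥ CU B:t1 (6c) ⇒ 6c, clock 24
[3] DMA t3→B (9c) ∥ CU A:t2 (6c) ⇒ 9c, clock 33
[4] DMA t4→A (9c) ∥ CU B:t3 (4c) ⇒ 9c, clock 42
[5] DMA idle ∥ CU A:t4 (5c) ⇒ 5c, clock 47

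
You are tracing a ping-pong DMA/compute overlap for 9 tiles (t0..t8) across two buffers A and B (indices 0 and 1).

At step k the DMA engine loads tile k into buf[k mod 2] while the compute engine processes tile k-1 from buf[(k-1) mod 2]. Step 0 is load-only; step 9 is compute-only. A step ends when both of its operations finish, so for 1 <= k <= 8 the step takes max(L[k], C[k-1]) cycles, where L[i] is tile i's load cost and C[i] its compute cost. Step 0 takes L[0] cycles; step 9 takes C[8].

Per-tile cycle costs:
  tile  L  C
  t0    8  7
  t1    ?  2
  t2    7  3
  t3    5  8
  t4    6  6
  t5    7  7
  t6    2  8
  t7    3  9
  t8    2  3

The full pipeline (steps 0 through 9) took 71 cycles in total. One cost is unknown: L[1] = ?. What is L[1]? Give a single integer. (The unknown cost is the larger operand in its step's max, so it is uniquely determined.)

step 0 = dur = L[0]=8 = 8
step 1 = dur = max(L[1]=?, C[0]=7) = L[1]  (unknown; binding)
step 2 = dur = max(L[2]=7, C[1]=2) = 7
step 3 = dur = max(L[3]=5, C[2]=3) = 5
step 4 = dur = max(L[4]=6, C[3]=8) = 8
step 5 = dur = max(L[5]=7, C[4]=6) = 7
step 6 = dur = max(L[6]=2, C[5]=7) = 7
step 7 = dur = max(L[7]=3, C[6]=8) = 8
step 8 = dur = max(L[8]=2, C[7]=9) = 9
step 9 = dur = C[8]=3 = 3
sum of known step durations = 62
dur[1] = total - known = 71 - 62 = 9
L[1] is the binding max in step 1, so L[1] = dur[1] = 9

L[1] = 9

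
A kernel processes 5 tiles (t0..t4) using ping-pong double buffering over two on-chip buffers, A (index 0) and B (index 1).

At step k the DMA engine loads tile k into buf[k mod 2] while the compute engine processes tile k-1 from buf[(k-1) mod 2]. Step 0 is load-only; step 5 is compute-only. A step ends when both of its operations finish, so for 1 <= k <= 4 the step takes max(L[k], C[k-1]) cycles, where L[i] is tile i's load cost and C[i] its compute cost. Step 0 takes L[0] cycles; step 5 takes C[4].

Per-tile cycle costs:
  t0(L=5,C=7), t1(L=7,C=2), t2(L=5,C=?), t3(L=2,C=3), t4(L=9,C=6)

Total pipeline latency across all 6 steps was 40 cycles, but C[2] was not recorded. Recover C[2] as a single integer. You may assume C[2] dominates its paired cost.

C[2] = 8

step 0 = dur = L[0]=5 = 5
step 1 = dur = max(L[1]=7, C[0]=7) = 7
step 2 = dur = max(L[2]=5, C[1]=2) = 5
step 3 = dur = max(L[3]=2, C[2]=?) = C[2]  (unknown; binding)
step 4 = dur = max(L[4]=9, C[3]=3) = 9
step 5 = dur = C[4]=6 = 6
sum of known step durations = 32
dur[3] = total - known = 40 - 32 = 8
C[2] is the binding max in step 3, so C[2] = dur[3] = 8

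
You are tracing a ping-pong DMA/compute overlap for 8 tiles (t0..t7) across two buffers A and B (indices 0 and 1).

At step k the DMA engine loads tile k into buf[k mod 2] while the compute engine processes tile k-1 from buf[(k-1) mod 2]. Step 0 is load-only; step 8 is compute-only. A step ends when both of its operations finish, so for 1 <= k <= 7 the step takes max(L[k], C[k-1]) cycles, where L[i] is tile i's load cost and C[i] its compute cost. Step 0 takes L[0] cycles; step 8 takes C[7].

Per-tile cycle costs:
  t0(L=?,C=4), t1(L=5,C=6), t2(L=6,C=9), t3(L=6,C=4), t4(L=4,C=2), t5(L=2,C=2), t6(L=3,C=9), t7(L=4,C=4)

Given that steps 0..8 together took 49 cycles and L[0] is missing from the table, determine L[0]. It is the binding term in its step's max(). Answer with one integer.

L[0] = 7

step 0 | dur = L[0]=? = L[0]  (unknown; binding)
step 1 | dur = max(L[1]=5, C[0]=4) = 5
step 2 | dur = max(L[2]=6, C[1]=6) = 6
step 3 | dur = max(L[3]=6, C[2]=9) = 9
step 4 | dur = max(L[4]=4, C[3]=4) = 4
step 5 | dur = max(L[5]=2, C[4]=2) = 2
step 6 | dur = max(L[6]=3, C[5]=2) = 3
step 7 | dur = max(L[7]=4, C[6]=9) = 9
step 8 | dur = C[7]=4 = 4
sum of known step durations = 42
dur[0] = total - known = 49 - 42 = 7
L[0] is the binding max in step 0, so L[0] = dur[0] = 7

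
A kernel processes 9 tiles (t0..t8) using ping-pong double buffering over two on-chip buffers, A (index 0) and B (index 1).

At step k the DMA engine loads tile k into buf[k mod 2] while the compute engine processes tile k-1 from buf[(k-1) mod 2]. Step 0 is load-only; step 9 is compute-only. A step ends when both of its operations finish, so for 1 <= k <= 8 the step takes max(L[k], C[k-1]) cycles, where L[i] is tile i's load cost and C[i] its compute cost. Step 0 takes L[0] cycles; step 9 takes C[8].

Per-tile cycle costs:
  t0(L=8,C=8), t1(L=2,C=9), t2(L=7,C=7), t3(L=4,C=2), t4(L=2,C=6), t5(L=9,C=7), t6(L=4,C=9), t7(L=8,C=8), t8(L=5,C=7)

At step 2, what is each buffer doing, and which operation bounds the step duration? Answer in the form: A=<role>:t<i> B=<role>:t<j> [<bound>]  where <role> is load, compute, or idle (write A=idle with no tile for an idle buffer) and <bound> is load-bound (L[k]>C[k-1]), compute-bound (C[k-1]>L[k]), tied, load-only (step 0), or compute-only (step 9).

step 2: A=load:t2 B=compute:t1 [compute-bound]

step 0: L[0]=8 → dur=8, Σ=8 | A=load:t0 B=idle [load-only]
step 1: L[1]=2 C[0]=8 → dur=8, Σ=16 | A=compute:t0 B=load:t1 [compute-bound]
step 2: L[2]=7 C[1]=9 → dur=9, Σ=25 | A=load:t2 B=compute:t1 [compute-bound]
step 3: L[3]=4 C[2]=7 → dur=7, Σ=32 | A=compute:t2 B=load:t3 [compute-bound]
step 4: L[4]=2 C[3]=2 → dur=2, Σ=34 | A=load:t4 B=compute:t3 [tied]
step 5: L[5]=9 C[4]=6 → dur=9, Σ=43 | A=compute:t4 B=load:t5 [load-bound]
step 6: L[6]=4 C[5]=7 → dur=7, Σ=50 | A=load:t6 B=compute:t5 [compute-bound]
step 7: L[7]=8 C[6]=9 → dur=9, Σ=59 | A=compute:t6 B=load:t7 [compute-bound]
step 8: L[8]=5 C[7]=8 → dur=8, Σ=67 | A=load:t8 B=compute:t7 [compute-bound]
step 9: C[8]=7 → dur=7, Σ=74 | A=compute:t8 B=idle [compute-only]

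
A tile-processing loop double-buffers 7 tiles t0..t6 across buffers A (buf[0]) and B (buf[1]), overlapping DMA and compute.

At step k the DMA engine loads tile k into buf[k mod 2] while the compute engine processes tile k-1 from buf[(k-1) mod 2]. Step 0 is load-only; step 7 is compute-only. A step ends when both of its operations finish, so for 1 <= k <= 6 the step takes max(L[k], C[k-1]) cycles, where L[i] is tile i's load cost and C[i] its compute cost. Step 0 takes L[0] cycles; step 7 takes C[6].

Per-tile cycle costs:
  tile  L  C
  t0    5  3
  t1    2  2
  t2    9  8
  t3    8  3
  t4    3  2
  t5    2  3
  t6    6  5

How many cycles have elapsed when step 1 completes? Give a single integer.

end_cycle[1] = 8

k=0 load=t0/5c comp=- wait=5 total=5
k=1 load=t1/2c comp=t0/3c wait=3 total=8
k=2 load=t2/9c comp=t1/2c wait=9 total=17
k=3 load=t3/8c comp=t2/8c wait=8 total=25
k=4 load=t4/3c comp=t3/3c wait=3 total=28
k=5 load=t5/2c comp=t4/2c wait=2 total=30
k=6 load=t6/6c comp=t5/3c wait=6 total=36
k=7 load=- comp=t6/5c wait=5 total=41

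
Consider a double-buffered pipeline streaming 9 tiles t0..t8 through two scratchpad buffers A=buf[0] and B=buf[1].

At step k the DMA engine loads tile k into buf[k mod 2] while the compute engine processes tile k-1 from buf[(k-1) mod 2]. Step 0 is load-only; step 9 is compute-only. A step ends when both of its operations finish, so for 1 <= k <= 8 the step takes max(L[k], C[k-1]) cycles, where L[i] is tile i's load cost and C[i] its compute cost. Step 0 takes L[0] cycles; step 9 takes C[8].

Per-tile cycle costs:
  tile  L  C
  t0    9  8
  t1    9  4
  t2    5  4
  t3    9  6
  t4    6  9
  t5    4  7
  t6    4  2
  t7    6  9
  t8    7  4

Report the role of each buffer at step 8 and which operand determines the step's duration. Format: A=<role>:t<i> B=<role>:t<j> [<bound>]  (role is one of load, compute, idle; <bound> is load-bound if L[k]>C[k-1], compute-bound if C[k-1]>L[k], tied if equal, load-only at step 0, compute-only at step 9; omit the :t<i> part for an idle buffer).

step 8: A=load:t8 B=compute:t7 [compute-bound]

[0] DMA t0→A (9c) ∥ CU idle ⇒ 9c, clock 9
[1] DMA t1→B (9c) ∥ CU A:t0 (8c) ⇒ 9c, clock 18
[2] DMA t2→A (5c) ∥ CU B:t1 (4c) ⇒ 5c, clock 23
[3] DMA t3→B (9c) ∥ CU A:t2 (4c) ⇒ 9c, clock 32
[4] DMA t4→A (6c) ∥ CU B:t3 (6c) ⇒ 6c, clock 38
[5] DMA t5→B (4c) ∥ CU A:t4 (9c) ⇒ 9c, clock 47
[6] DMA t6→A (4c) ∥ CU B:t5 (7c) ⇒ 7c, clock 54
[7] DMA t7→B (6c) ∥ CU A:t6 (2c) ⇒ 6c, clock 60
[8] DMA t8→A (7c) ∥ CU B:t7 (9c) ⇒ 9c, clock 69
[9] DMA idle ∥ CU A:t8 (4c) ⇒ 4c, clock 73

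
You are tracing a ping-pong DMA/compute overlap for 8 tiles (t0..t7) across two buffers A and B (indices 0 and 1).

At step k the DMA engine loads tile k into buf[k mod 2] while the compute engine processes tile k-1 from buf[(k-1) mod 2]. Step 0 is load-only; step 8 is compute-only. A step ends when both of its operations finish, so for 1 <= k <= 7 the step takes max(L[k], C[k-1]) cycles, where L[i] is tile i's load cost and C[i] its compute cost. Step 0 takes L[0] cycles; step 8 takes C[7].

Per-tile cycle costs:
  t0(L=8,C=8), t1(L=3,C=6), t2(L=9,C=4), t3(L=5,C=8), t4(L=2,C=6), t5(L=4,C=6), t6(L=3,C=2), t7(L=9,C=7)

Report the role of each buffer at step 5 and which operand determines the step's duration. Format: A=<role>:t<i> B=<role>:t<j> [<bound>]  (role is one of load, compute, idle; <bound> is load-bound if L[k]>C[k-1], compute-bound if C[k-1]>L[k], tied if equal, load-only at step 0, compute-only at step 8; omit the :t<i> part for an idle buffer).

step 5: A=compute:t4 B=load:t5 [compute-bound]

  0. 8=8c; end=8; A:t0 B:-
  1. max(3,8)=8c; end=16; A:t0 B:t1
  2. max(9,6)=9c; end=25; A:t2 B:t1
  3. max(5,4)=5c; end=30; A:t2 B:t3
  4. max(2,8)=8c; end=38; A:t4 B:t3
  5. max(4,6)=6c; end=44; A:t4 B:t5
  6. max(3,6)=6c; end=50; A:t6 B:t5
  7. max(9,2)=9c; end=59; A:t6 B:t7
  8. 7=7c; end=66; A:t6 B:t7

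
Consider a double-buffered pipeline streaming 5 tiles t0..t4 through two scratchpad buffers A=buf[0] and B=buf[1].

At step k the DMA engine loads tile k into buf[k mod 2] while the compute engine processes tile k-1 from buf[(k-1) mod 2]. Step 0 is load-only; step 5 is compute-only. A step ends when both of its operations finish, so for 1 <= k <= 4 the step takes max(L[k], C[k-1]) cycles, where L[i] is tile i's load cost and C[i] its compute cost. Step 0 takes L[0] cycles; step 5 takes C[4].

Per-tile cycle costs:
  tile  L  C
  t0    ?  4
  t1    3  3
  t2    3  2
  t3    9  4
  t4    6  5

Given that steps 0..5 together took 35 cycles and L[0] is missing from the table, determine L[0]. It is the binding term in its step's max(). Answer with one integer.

L[0] = 8

step 0 → dur = L[0]=? = L[0]  (unknown; binding)
step 1 → dur = max(L[1]=3, C[0]=4) = 4
step 2 → dur = max(L[2]=3, C[1]=3) = 3
step 3 → dur = max(L[3]=9, C[2]=2) = 9
step 4 → dur = max(L[4]=6, C[3]=4) = 6
step 5 → dur = C[4]=5 = 5
sum of known step durations = 27
dur[0] = total - known = 35 - 27 = 8
L[0] is the binding max in step 0, so L[0] = dur[0] = 8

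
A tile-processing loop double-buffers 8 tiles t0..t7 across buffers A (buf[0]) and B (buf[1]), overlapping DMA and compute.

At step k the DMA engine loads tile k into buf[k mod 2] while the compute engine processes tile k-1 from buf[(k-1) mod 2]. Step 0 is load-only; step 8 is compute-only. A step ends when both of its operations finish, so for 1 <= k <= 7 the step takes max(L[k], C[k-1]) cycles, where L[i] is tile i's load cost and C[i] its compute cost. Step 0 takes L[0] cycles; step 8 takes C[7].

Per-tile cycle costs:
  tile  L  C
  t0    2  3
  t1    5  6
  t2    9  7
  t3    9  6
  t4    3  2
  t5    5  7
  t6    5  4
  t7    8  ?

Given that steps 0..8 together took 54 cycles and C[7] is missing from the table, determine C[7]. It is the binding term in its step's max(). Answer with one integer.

step 0: dur = L[0]=2 = 2
step 1: dur = max(L[1]=5, C[0]=3) = 5
step 2: dur = max(L[2]=9, C[1]=6) = 9
step 3: dur = max(L[3]=9, C[2]=7) = 9
step 4: dur = max(L[4]=3, C[3]=6) = 6
step 5: dur = max(L[5]=5, C[4]=2) = 5
step 6: dur = max(L[6]=5, C[5]=7) = 7
step 7: dur = max(L[7]=8, C[6]=4) = 8
step 8: dur = C[7]=? = C[7]  (unknown; binding)
sum of known step durations = 51
dur[8] = total - known = 54 - 51 = 3
C[7] is the binding max in step 8, so C[7] = dur[8] = 3

C[7] = 3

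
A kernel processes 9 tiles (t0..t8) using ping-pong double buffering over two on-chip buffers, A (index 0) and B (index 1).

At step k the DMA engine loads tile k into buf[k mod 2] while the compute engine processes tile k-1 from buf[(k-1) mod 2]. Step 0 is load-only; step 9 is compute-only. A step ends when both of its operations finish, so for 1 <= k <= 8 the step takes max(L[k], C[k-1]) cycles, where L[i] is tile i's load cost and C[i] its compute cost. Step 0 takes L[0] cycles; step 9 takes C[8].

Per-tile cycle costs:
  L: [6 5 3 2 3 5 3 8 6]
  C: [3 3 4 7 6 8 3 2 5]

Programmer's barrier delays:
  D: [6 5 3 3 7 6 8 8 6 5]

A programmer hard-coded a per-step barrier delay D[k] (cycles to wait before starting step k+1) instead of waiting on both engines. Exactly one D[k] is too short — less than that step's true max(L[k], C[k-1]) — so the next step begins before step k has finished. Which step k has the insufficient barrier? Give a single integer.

hazard at step 3

step 0: need L[0]=6 = 6; D[0]=6 ok
step 1: need max(L[1]=5,C[0]=3) = 5; D[1]=5 ok
step 2: need max(L[2]=3,C[1]=3) = 3; D[2]=3 ok
step 3: need max(L[3]=2,C[2]=4) = 4; D[3]=3 SHORT
step 4: need max(L[4]=3,C[3]=7) = 7; D[4]=7 ok
step 5: need max(L[5]=5,C[4]=6) = 6; D[5]=6 ok
step 6: need max(L[6]=3,C[5]=8) = 8; D[6]=8 ok
step 7: need max(L[7]=8,C[6]=3) = 8; D[7]=8 ok
step 8: need max(L[8]=6,C[7]=2) = 6; D[8]=6 ok
step 9: need C[8]=5 = 5; D[9]=5 ok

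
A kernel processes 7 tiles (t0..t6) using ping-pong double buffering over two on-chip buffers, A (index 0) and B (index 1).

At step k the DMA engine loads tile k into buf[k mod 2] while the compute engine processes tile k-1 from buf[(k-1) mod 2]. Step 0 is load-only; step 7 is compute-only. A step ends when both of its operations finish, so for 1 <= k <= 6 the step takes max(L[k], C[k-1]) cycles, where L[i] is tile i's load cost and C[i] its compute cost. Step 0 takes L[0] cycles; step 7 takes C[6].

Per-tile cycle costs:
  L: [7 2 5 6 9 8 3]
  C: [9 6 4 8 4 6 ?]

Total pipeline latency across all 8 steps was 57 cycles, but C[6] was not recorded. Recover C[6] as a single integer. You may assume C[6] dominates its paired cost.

step 0 → dur = L[0]=7 = 7
step 1 → dur = max(L[1]=2, C[0]=9) = 9
step 2 → dur = max(L[2]=5, C[1]=6) = 6
step 3 → dur = max(L[3]=6, C[2]=4) = 6
step 4 → dur = max(L[4]=9, C[3]=8) = 9
step 5 → dur = max(L[5]=8, C[4]=4) = 8
step 6 → dur = max(L[6]=3, C[5]=6) = 6
step 7 → dur = C[6]=? = C[6]  (unknown; binding)
sum of known step durations = 51
dur[7] = total - known = 57 - 51 = 6
C[6] is the binding max in step 7, so C[6] = dur[7] = 6

C[6] = 6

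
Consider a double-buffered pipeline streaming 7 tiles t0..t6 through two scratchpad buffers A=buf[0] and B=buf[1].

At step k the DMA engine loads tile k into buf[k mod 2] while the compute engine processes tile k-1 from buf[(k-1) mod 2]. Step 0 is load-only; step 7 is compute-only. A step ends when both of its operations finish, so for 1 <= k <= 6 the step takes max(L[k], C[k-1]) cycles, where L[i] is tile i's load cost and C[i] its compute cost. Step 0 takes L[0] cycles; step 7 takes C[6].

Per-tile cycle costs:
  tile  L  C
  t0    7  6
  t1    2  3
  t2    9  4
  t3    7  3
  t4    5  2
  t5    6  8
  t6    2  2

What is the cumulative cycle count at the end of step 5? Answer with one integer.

end_cycle[5] = 40

step 0: L[0]=7 → dur=7, Σ=7 | A=load:t0 B=idle [load-only]
step 1: L[1]=2 C[0]=6 → dur=6, Σ=13 | A=compute:t0 B=load:t1 [compute-bound]
step 2: L[2]=9 C[1]=3 → dur=9, Σ=22 | A=load:t2 B=compute:t1 [load-bound]
step 3: L[3]=7 C[2]=4 → dur=7, Σ=29 | A=compute:t2 B=load:t3 [load-bound]
step 4: L[4]=5 C[3]=3 → dur=5, Σ=34 | A=load:t4 B=compute:t3 [load-bound]
step 5: L[5]=6 C[4]=2 → dur=6, Σ=40 | A=compute:t4 B=load:t5 [load-bound]
step 6: L[6]=2 C[5]=8 → dur=8, Σ=48 | A=load:t6 B=compute:t5 [compute-bound]
step 7: C[6]=2 → dur=2, Σ=50 | A=compute:t6 B=idle [compute-only]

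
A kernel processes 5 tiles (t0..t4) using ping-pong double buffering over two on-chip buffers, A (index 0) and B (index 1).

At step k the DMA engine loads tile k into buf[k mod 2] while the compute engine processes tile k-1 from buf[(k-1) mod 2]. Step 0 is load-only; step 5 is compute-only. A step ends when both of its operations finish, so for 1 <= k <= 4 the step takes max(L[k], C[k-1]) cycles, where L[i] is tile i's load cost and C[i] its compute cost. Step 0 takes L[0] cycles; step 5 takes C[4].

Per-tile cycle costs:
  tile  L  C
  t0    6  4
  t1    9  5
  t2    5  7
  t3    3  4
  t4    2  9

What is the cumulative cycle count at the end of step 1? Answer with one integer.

end_cycle[1] = 15

[0] DMA t0→A (6c) ∥ CU idle ⇒ 6c, clock 6
[1] DMA t1→B (9c) ∥ CU A:t0 (4c) ⇒ 9c, clock 15
[2] DMA t2→A (5c) ∥ CU B:t1 (5c) ⇒ 5c, clock 20
[3] DMA t3→B (3c) ∥ CU A:t2 (7c) ⇒ 7c, clock 27
[4] DMA t4→A (2c) ∥ CU B:t3 (4c) ⇒ 4c, clock 31
[5] DMA idle ∥ CU A:t4 (9c) ⇒ 9c, clock 40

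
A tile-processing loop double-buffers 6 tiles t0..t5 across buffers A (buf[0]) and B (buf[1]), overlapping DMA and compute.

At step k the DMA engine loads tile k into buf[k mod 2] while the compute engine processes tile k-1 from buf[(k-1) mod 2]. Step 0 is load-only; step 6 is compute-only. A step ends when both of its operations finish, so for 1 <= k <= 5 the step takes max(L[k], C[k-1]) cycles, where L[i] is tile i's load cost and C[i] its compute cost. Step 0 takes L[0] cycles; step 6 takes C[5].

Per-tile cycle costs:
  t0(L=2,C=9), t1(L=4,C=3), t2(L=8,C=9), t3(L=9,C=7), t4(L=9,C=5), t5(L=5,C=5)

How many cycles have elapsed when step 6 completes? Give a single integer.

end_cycle[6] = 47

  0. 2=2c; end=2; A:t0 B:-
  1. max(4,9)=9c; end=11; A:t0 B:t1
  2. max(8,3)=8c; end=19; A:t2 B:t1
  3. max(9,9)=9c; end=28; A:t2 B:t3
  4. max(9,7)=9c; end=37; A:t4 B:t3
  5. max(5,5)=5c; end=42; A:t4 B:t5
  6. 5=5c; end=47; A:t4 B:t5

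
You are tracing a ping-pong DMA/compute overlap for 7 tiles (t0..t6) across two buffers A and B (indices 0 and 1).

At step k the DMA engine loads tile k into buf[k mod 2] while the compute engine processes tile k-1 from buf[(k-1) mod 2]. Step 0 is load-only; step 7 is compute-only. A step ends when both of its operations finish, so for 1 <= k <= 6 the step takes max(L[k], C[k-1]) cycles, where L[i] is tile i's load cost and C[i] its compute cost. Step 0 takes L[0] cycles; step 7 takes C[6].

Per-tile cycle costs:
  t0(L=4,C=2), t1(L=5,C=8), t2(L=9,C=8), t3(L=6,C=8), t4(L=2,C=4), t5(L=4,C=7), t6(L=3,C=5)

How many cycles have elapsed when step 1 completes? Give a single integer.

end_cycle[1] = 9

step 0: L[0]=4 → dur=4, Σ=4 | A=load:t0 B=idle [load-only]
step 1: L[1]=5 C[0]=2 → dur=5, Σ=9 | A=compute:t0 B=load:t1 [load-bound]
step 2: L[2]=9 C[1]=8 → dur=9, Σ=18 | A=load:t2 B=compute:t1 [load-bound]
step 3: L[3]=6 C[2]=8 → dur=8, Σ=26 | A=compute:t2 B=load:t3 [compute-bound]
step 4: L[4]=2 C[3]=8 → dur=8, Σ=34 | A=load:t4 B=compute:t3 [compute-bound]
step 5: L[5]=4 C[4]=4 → dur=4, Σ=38 | A=compute:t4 B=load:t5 [tied]
step 6: L[6]=3 C[5]=7 → dur=7, Σ=45 | A=load:t6 B=compute:t5 [compute-bound]
step 7: C[6]=5 → dur=5, Σ=50 | A=compute:t6 B=idle [compute-only]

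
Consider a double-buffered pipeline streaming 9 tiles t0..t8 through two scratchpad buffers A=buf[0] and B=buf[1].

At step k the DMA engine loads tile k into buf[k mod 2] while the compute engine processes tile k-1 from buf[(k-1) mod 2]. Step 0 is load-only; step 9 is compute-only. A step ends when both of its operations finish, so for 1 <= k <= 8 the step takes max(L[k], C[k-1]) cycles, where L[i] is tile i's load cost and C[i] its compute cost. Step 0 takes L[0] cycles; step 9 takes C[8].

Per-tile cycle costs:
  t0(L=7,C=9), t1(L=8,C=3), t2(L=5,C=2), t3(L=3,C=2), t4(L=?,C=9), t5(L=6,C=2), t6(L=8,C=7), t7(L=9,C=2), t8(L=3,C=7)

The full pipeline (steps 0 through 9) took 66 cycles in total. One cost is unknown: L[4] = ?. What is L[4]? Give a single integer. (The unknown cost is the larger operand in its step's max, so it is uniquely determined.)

step 0 | dur = L[0]=7 = 7
step 1 | dur = max(L[1]=8, C[0]=9) = 9
step 2 | dur = max(L[2]=5, C[1]=3) = 5
step 3 | dur = max(L[3]=3, C[2]=2) = 3
step 4 | dur = max(L[4]=?, C[3]=2) = L[4]  (unknown; binding)
step 5 | dur = max(L[5]=6, C[4]=9) = 9
step 6 | dur = max(L[6]=8, C[5]=2) = 8
step 7 | dur = max(L[7]=9, C[6]=7) = 9
step 8 | dur = max(L[8]=3, C[7]=2) = 3
step 9 | dur = C[8]=7 = 7
sum of known step durations = 60
dur[4] = total - known = 66 - 60 = 6
L[4] is the binding max in step 4, so L[4] = dur[4] = 6

L[4] = 6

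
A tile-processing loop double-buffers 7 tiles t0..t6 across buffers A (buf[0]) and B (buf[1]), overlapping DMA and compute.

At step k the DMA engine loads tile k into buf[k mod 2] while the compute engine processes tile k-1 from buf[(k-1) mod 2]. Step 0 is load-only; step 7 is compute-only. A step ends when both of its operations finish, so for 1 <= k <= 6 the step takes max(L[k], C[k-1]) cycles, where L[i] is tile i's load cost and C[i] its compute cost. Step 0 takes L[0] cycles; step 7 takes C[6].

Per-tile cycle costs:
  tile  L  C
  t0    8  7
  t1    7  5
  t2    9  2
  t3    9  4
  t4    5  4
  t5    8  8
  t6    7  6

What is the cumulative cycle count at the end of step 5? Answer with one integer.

end_cycle[5] = 46

k=0 load=t0/8c comp=- wait=8 total=8
k=1 load=t1/7c comp=t0/7c wait=7 total=15
k=2 load=t2/9c comp=t1/5c wait=9 total=24
k=3 load=t3/9c comp=t2/2c wait=9 total=33
k=4 load=t4/5c comp=t3/4c wait=5 total=38
k=5 load=t5/8c comp=t4/4c wait=8 total=46
k=6 load=t6/7c comp=t5/8c wait=8 total=54
k=7 load=- comp=t6/6c wait=6 total=60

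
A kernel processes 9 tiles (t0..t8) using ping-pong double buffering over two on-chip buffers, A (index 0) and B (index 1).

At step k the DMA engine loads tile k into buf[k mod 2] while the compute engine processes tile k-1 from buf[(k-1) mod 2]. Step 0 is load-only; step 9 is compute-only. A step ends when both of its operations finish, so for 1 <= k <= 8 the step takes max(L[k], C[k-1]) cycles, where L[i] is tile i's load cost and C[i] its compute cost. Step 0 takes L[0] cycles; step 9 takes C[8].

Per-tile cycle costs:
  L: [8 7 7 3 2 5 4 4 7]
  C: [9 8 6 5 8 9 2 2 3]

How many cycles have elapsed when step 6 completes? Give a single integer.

end_cycle[6] = 53

step 0: L[0]=8 → dur=8, Σ=8 | A=load:t0 B=idle [load-only]
step 1: L[1]=7 C[0]=9 → dur=9, Σ=17 | A=compute:t0 B=load:t1 [compute-bound]
step 2: L[2]=7 C[1]=8 → dur=8, Σ=25 | A=load:t2 B=compute:t1 [compute-bound]
step 3: L[3]=3 C[2]=6 → dur=6, Σ=31 | A=compute:t2 B=load:t3 [compute-bound]
step 4: L[4]=2 C[3]=5 → dur=5, Σ=36 | A=load:t4 B=compute:t3 [compute-bound]
step 5: L[5]=5 C[4]=8 → dur=8, Σ=44 | A=compute:t4 B=load:t5 [compute-bound]
step 6: L[6]=4 C[5]=9 → dur=9, Σ=53 | A=load:t6 B=compute:t5 [compute-bound]
step 7: L[7]=4 C[6]=2 → dur=4, Σ=57 | A=compute:t6 B=load:t7 [load-bound]
step 8: L[8]=7 C[7]=2 → dur=7, Σ=64 | A=load:t8 B=compute:t7 [load-bound]
step 9: C[8]=3 → dur=3, Σ=67 | A=compute:t8 B=idle [compute-only]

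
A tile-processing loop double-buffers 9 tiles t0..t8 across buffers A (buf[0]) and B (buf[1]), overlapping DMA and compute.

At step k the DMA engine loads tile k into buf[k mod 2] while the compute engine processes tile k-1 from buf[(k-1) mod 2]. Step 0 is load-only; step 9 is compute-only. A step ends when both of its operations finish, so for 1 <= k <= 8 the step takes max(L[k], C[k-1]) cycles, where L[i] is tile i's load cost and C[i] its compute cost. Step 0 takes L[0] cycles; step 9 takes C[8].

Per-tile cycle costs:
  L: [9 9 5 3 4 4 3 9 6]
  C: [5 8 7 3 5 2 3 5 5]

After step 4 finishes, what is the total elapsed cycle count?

end_cycle[4] = 37

step 0: L[0]=9 → dur=9, Σ=9 | A=load:t0 B=idle [load-only]
step 1: L[1]=9 C[0]=5 → dur=9, Σ=18 | A=compute:t0 B=load:t1 [load-bound]
step 2: L[2]=5 C[1]=8 → dur=8, Σ=26 | A=load:t2 B=compute:t1 [compute-bound]
step 3: L[3]=3 C[2]=7 → dur=7, Σ=33 | A=compute:t2 B=load:t3 [compute-bound]
step 4: L[4]=4 C[3]=3 → dur=4, Σ=37 | A=load:t4 B=compute:t3 [load-bound]
step 5: L[5]=4 C[4]=5 → dur=5, Σ=42 | A=compute:t4 B=load:t5 [compute-bound]
step 6: L[6]=3 C[5]=2 → dur=3, Σ=45 | A=load:t6 B=compute:t5 [load-bound]
step 7: L[7]=9 C[6]=3 → dur=9, Σ=54 | A=compute:t6 B=load:t7 [load-bound]
step 8: L[8]=6 C[7]=5 → dur=6, Σ=60 | A=load:t8 B=compute:t7 [load-bound]
step 9: C[8]=5 → dur=5, Σ=65 | A=compute:t8 B=idle [compute-only]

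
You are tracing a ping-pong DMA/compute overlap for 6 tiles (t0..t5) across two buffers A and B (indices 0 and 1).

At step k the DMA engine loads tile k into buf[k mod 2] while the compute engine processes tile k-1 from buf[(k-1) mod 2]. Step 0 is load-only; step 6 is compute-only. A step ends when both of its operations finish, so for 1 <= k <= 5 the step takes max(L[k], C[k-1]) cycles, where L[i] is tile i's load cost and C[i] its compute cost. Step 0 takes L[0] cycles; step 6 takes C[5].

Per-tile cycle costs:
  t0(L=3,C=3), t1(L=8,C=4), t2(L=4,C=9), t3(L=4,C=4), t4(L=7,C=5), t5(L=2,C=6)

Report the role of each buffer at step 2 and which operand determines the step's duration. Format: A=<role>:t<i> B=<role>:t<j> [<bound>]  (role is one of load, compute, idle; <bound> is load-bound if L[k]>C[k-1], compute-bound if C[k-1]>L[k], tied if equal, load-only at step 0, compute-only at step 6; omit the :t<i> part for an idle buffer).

step 0: L[0]=3 → dur=3, Σ=3 | A=load:t0 B=idle [load-only]
step 1: L[1]=8 C[0]=3 → dur=8, Σ=11 | A=compute:t0 B=load:t1 [load-bound]
step 2: L[2]=4 C[1]=4 → dur=4, Σ=15 | A=load:t2 B=compute:t1 [tied]
step 3: L[3]=4 C[2]=9 → dur=9, Σ=24 | A=compute:t2 B=load:t3 [compute-bound]
step 4: L[4]=7 C[3]=4 → dur=7, Σ=31 | A=load:t4 B=compute:t3 [load-bound]
step 5: L[5]=2 C[4]=5 → dur=5, Σ=36 | A=compute:t4 B=load:t5 [compute-bound]
step 6: C[5]=6 → dur=6, Σ=42 | A=idle B=compute:t5 [compute-only]

step 2: A=load:t2 B=compute:t1 [tied]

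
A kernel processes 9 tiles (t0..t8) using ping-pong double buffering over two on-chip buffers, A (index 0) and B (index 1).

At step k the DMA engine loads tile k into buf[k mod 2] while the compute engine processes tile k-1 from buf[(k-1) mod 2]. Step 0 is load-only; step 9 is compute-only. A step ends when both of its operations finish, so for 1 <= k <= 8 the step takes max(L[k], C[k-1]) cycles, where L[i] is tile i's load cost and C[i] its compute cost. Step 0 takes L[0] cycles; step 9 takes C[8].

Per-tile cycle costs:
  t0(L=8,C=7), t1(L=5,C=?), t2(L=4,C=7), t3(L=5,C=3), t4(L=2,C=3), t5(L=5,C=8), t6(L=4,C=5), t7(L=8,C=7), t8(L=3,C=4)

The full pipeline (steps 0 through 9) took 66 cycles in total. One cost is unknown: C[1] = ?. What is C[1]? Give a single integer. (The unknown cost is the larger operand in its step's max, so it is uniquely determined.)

C[1] = 9

step 0: dur = L[0]=8 = 8
step 1: dur = max(L[1]=5, C[0]=7) = 7
step 2: dur = max(L[2]=4, C[1]=?) = C[1]  (unknown; binding)
step 3: dur = max(L[3]=5, C[2]=7) = 7
step 4: dur = max(L[4]=2, C[3]=3) = 3
step 5: dur = max(L[5]=5, C[4]=3) = 5
step 6: dur = max(L[6]=4, C[5]=8) = 8
step 7: dur = max(L[7]=8, C[6]=5) = 8
step 8: dur = max(L[8]=3, C[7]=7) = 7
step 9: dur = C[8]=4 = 4
sum of known step durations = 57
dur[2] = total - known = 66 - 57 = 9
C[1] is the binding max in step 2, so C[1] = dur[2] = 9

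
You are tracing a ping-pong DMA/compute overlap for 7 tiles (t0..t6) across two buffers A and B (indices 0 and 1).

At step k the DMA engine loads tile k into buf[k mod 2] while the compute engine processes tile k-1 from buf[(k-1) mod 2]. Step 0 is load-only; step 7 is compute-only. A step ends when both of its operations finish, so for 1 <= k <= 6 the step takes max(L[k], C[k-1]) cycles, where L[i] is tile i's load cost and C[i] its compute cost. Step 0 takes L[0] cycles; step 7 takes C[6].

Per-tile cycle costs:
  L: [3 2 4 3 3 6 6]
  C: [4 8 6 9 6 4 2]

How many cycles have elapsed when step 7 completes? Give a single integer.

step 0: L[0]=3 → dur=3, Σ=3 | A=load:t0 B=idle [load-only]
step 1: L[1]=2 C[0]=4 → dur=4, Σ=7 | A=compute:t0 B=load:t1 [compute-bound]
step 2: L[2]=4 C[1]=8 → dur=8, Σ=15 | A=load:t2 B=compute:t1 [compute-bound]
step 3: L[3]=3 C[2]=6 → dur=6, Σ=21 | A=compute:t2 B=load:t3 [compute-bound]
step 4: L[4]=3 C[3]=9 → dur=9, Σ=30 | A=load:t4 B=compute:t3 [compute-bound]
step 5: L[5]=6 C[4]=6 → dur=6, Σ=36 | A=compute:t4 B=load:t5 [tied]
step 6: L[6]=6 C[5]=4 → dur=6, Σ=42 | A=load:t6 B=compute:t5 [load-bound]
step 7: C[6]=2 → dur=2, Σ=44 | A=compute:t6 B=idle [compute-only]

end_cycle[7] = 44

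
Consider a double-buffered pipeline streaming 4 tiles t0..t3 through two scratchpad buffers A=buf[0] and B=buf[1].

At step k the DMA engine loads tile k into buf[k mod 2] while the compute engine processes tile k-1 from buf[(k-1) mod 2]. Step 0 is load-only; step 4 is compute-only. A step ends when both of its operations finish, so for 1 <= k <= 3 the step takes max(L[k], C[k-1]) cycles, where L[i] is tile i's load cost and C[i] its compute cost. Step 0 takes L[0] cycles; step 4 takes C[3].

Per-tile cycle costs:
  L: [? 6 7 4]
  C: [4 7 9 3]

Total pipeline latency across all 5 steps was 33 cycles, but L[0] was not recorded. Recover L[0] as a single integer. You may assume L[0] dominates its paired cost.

step 0: dur = L[0]=? = L[0]  (unknown; binding)
step 1: dur = max(L[1]=6, C[0]=4) = 6
step 2: dur = max(L[2]=7, C[1]=7) = 7
step 3: dur = max(L[3]=4, C[2]=9) = 9
step 4: dur = C[3]=3 = 3
sum of known step durations = 25
dur[0] = total - known = 33 - 25 = 8
L[0] is the binding max in step 0, so L[0] = dur[0] = 8

L[0] = 8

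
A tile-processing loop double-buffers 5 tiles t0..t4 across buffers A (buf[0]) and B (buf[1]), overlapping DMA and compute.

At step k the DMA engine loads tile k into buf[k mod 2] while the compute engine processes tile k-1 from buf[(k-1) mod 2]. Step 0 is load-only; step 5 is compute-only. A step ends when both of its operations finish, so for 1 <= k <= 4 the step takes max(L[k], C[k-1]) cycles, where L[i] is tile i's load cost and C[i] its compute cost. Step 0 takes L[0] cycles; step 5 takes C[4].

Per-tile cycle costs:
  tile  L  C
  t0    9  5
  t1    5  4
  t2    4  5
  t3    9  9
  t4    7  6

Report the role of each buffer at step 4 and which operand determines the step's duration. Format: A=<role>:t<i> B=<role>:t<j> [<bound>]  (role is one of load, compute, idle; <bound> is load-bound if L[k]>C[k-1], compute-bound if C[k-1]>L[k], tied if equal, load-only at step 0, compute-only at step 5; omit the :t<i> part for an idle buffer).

step 4: A=load:t4 B=compute:t3 [compute-bound]

step 0: L[0]=9 → dur=9, Σ=9 | A=load:t0 B=idle [load-only]
step 1: L[1]=5 C[0]=5 → dur=5, Σ=14 | A=compute:t0 B=load:t1 [tied]
step 2: L[2]=4 C[1]=4 → dur=4, Σ=18 | A=load:t2 B=compute:t1 [tied]
step 3: L[3]=9 C[2]=5 → dur=9, Σ=27 | A=compute:t2 B=load:t3 [load-bound]
step 4: L[4]=7 C[3]=9 → dur=9, Σ=36 | A=load:t4 B=compute:t3 [compute-bound]
step 5: C[4]=6 → dur=6, Σ=42 | A=compute:t4 B=idle [compute-only]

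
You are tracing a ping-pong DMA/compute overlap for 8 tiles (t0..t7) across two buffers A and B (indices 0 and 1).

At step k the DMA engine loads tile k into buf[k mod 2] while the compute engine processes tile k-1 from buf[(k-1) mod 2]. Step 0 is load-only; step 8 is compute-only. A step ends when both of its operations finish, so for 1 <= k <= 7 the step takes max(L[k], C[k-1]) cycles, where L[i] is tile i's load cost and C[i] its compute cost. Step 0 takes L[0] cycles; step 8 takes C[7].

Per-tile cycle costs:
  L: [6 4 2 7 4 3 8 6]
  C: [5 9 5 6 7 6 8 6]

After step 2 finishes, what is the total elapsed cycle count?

end_cycle[2] = 20

step 0: L[0]=6 → dur=6, Σ=6 | A=load:t0 B=idle [load-only]
step 1: L[1]=4 C[0]=5 → dur=5, Σ=11 | A=compute:t0 B=load:t1 [compute-bound]
step 2: L[2]=2 C[1]=9 → dur=9, Σ=20 | A=load:t2 B=compute:t1 [compute-bound]
step 3: L[3]=7 C[2]=5 → dur=7, Σ=27 | A=compute:t2 B=load:t3 [load-bound]
step 4: L[4]=4 C[3]=6 → dur=6, Σ=33 | A=load:t4 B=compute:t3 [compute-bound]
step 5: L[5]=3 C[4]=7 → dur=7, Σ=40 | A=compute:t4 B=load:t5 [compute-bound]
step 6: L[6]=8 C[5]=6 → dur=8, Σ=48 | A=load:t6 B=compute:t5 [load-bound]
step 7: L[7]=6 C[6]=8 → dur=8, Σ=56 | A=compute:t6 B=load:t7 [compute-bound]
step 8: C[7]=6 → dur=6, Σ=62 | A=idle B=compute:t7 [compute-only]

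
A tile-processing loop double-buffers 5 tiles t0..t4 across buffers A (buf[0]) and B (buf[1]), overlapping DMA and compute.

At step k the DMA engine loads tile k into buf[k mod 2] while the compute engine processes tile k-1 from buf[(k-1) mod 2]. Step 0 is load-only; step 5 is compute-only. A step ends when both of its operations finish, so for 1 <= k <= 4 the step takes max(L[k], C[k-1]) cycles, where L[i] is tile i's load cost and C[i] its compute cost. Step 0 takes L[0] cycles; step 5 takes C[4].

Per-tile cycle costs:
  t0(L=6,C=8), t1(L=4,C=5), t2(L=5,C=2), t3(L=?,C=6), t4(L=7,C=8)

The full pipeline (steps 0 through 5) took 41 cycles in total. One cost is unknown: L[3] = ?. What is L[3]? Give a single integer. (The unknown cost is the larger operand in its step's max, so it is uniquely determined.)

L[3] = 7

step 0 → dur = L[0]=6 = 6
step 1 → dur = max(L[1]=4, C[0]=8) = 8
step 2 → dur = max(L[2]=5, C[1]=5) = 5
step 3 → dur = max(L[3]=?, C[2]=2) = L[3]  (unknown; binding)
step 4 → dur = max(L[4]=7, C[3]=6) = 7
step 5 → dur = C[4]=8 = 8
sum of known step durations = 34
dur[3] = total - known = 41 - 34 = 7
L[3] is the binding max in step 3, so L[3] = dur[3] = 7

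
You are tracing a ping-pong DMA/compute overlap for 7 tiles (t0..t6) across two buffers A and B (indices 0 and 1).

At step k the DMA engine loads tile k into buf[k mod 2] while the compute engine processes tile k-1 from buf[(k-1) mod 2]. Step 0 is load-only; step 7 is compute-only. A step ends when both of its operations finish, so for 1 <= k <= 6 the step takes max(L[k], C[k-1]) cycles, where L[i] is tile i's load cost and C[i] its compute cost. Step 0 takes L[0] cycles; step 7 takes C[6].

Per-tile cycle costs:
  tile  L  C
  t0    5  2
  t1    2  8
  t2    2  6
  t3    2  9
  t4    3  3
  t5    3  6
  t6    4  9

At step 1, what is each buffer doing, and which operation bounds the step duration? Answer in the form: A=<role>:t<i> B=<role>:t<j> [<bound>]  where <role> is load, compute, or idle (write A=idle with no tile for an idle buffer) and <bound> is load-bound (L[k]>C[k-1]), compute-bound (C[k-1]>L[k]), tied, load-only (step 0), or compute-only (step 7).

step 1: A=compute:t0 B=load:t1 [tied]

  0. 5=5c; end=5; A:t0 B:-
  1. max(2,2)=2c; end=7; A:t0 B:t1
  2. max(2,8)=8c; end=15; A:t2 B:t1
  3. max(2,6)=6c; end=21; A:t2 B:t3
  4. max(3,9)=9c; end=30; A:t4 B:t3
  5. max(3,3)=3c; end=33; A:t4 B:t5
  6. max(4,6)=6c; end=39; A:t6 B:t5
  7. 9=9c; end=48; A:t6 B:t5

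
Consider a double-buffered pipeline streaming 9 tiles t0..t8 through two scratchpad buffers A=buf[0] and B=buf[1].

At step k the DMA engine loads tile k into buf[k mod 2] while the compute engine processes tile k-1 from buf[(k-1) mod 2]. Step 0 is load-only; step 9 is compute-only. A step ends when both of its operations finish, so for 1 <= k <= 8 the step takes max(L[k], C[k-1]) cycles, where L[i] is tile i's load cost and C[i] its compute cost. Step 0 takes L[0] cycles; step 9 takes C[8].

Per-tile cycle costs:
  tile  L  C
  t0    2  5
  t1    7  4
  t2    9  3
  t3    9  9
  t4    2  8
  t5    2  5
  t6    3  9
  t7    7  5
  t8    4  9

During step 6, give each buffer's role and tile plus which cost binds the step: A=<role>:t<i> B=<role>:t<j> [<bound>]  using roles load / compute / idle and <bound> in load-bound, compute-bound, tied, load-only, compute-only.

step 6: A=load:t6 B=compute:t5 [compute-bound]

  0. 2=2c; end=2; A:t0 B:-
  1. max(7,5)=7c; end=9; A:t0 B:t1
  2. max(9,4)=9c; end=18; A:t2 B:t1
  3. max(9,3)=9c; end=27; A:t2 B:t3
  4. max(2,9)=9c; end=36; A:t4 B:t3
  5. max(2,8)=8c; end=44; A:t4 B:t5
  6. max(3,5)=5c; end=49; A:t6 B:t5
  7. max(7,9)=9c; end=58; A:t6 B:t7
  8. max(4,5)=5c; end=63; A:t8 B:t7
  9. 9=9c; end=72; A:t8 B:t7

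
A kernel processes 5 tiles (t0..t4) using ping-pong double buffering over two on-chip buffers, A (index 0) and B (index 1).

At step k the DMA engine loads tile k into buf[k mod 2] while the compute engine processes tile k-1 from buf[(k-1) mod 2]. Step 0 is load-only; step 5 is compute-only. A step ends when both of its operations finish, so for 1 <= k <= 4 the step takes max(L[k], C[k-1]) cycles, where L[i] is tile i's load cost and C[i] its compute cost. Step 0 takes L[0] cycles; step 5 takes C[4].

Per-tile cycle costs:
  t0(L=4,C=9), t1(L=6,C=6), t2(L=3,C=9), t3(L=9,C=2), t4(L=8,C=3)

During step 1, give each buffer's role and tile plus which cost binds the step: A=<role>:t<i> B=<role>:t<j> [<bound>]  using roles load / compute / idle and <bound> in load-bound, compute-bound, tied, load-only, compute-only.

  0. 4=4c; end=4; A:t0 B:-
  1. max(6,9)=9c; end=13; A:t0 B:t1
  2. max(3,6)=6c; end=19; A:t2 B:t1
  3. max(9,9)=9c; end=28; A:t2 B:t3
  4. max(8,2)=8c; end=36; A:t4 B:t3
  5. 3=3c; end=39; A:t4 B:t3

step 1: A=compute:t0 B=load:t1 [compute-bound]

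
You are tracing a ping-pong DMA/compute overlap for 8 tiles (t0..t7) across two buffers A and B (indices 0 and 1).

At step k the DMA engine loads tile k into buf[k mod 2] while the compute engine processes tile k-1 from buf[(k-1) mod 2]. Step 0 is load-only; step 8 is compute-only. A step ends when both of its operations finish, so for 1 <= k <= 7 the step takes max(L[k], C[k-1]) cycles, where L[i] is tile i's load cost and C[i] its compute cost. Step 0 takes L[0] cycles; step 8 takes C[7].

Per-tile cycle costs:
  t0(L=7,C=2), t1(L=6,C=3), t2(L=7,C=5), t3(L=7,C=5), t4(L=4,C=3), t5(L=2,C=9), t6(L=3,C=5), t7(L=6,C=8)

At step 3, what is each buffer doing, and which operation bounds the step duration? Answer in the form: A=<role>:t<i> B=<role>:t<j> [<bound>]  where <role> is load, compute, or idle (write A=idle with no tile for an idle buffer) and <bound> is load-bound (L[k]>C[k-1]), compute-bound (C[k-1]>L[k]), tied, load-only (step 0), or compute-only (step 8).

step 0: L[0]=7 → dur=7, Σ=7 | A=load:t0 B=idle [load-only]
step 1: L[1]=6 C[0]=2 → dur=6, Σ=13 | A=compute:t0 B=load:t1 [load-bound]
step 2: L[2]=7 C[1]=3 → dur=7, Σ=20 | A=load:t2 B=compute:t1 [load-bound]
step 3: L[3]=7 C[2]=5 → dur=7, Σ=27 | A=compute:t2 B=load:t3 [load-bound]
step 4: L[4]=4 C[3]=5 → dur=5, Σ=32 | A=load:t4 B=compute:t3 [compute-bound]
step 5: L[5]=2 C[4]=3 → dur=3, Σ=35 | A=compute:t4 B=load:t5 [compute-bound]
step 6: L[6]=3 C[5]=9 → dur=9, Σ=44 | A=load:t6 B=compute:t5 [compute-bound]
step 7: L[7]=6 C[6]=5 → dur=6, Σ=50 | A=compute:t6 B=load:t7 [load-bound]
step 8: C[7]=8 → dur=8, Σ=58 | A=idle B=compute:t7 [compute-only]

step 3: A=compute:t2 B=load:t3 [load-bound]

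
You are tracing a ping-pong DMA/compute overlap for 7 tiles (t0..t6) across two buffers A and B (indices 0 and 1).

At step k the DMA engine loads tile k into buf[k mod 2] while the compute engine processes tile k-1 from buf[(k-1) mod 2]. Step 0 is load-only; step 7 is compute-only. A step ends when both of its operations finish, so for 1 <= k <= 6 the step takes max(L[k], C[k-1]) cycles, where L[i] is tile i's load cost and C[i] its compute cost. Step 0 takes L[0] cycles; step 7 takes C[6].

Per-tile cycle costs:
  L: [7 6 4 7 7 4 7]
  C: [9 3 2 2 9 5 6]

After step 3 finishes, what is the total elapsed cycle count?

step 0: L[0]=7 → dur=7, Σ=7 | A=load:t0 B=idle [load-only]
step 1: L[1]=6 C[0]=9 → dur=9, Σ=16 | A=compute:t0 B=load:t1 [compute-bound]
step 2: L[2]=4 C[1]=3 → dur=4, Σ=20 | A=load:t2 B=compute:t1 [load-bound]
step 3: L[3]=7 C[2]=2 → dur=7, Σ=27 | A=compute:t2 B=load:t3 [load-bound]
step 4: L[4]=7 C[3]=2 → dur=7, Σ=34 | A=load:t4 B=compute:t3 [load-bound]
step 5: L[5]=4 C[4]=9 → dur=9, Σ=43 | A=compute:t4 B=load:t5 [compute-bound]
step 6: L[6]=7 C[5]=5 → dur=7, Σ=50 | A=load:t6 B=compute:t5 [load-bound]
step 7: C[6]=6 → dur=6, Σ=56 | A=compute:t6 B=idle [compute-only]

end_cycle[3] = 27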